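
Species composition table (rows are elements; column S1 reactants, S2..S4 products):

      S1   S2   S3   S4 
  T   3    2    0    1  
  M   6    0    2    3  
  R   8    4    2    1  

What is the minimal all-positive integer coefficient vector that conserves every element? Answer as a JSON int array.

T: 2·3 = 6 | 2·2+3·0+2·1 = 6
M: 2·6 = 12 | 2·0+3·2+2·3 = 12
R: 2·8 = 16 | 2·4+3·2+2·1 = 16
gcd(2,2,3,2) = 1

Coefficients: [2, 2, 3, 2]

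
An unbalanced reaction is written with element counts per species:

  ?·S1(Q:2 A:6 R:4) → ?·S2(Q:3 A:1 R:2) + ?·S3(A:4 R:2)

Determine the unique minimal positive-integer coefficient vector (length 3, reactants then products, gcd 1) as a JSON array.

Coefficients: [3, 2, 4]

Q: 3·2 = 6 | 2·3+4·0 = 6
A: 3·6 = 18 | 2·1+4·4 = 18
R: 3·4 = 12 | 2·2+4·2 = 12
gcd(3,2,4) = 1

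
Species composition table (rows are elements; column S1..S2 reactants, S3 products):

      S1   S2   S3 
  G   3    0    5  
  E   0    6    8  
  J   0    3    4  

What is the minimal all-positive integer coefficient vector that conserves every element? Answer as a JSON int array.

G: 5·3+4·0 = 15 | 3·5 = 15
E: 5·0+4·6 = 24 | 3·8 = 24
J: 5·0+4·3 = 12 | 3·4 = 12
gcd(5,4,3) = 1

Coefficients: [5, 4, 3]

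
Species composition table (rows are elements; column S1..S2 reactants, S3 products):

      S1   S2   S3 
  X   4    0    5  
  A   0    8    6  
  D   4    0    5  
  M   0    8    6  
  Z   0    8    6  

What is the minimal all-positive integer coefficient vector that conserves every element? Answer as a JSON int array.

X: 5·4+3·0 = 20 | 4·5 = 20
A: 5·0+3·8 = 24 | 4·6 = 24
D: 5·4+3·0 = 20 | 4·5 = 20
M: 5·0+3·8 = 24 | 4·6 = 24
Z: 5·0+3·8 = 24 | 4·6 = 24
gcd(5,3,4) = 1

Coefficients: [5, 3, 4]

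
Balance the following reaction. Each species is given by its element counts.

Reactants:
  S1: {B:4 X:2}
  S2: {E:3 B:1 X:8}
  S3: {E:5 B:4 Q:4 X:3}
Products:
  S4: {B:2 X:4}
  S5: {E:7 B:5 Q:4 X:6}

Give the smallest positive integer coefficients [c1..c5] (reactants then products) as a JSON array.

E: 3·0+4·3+6·5 = 42 | 5·0+6·7 = 42
B: 3·4+4·1+6·4 = 40 | 5·2+6·5 = 40
Q: 3·0+4·0+6·4 = 24 | 5·0+6·4 = 24
X: 3·2+4·8+6·3 = 56 | 5·4+6·6 = 56
gcd(3,4,6,5,6) = 1

Coefficients: [3, 4, 6, 5, 6]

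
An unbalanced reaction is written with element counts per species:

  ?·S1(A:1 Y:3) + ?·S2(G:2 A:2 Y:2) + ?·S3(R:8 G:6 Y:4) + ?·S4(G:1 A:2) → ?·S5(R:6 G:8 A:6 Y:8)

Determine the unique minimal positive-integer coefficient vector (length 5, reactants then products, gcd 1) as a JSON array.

R: 4·0+4·0+3·8+6·0 = 24 | 4·6 = 24
G: 4·0+4·2+3·6+6·1 = 32 | 4·8 = 32
A: 4·1+4·2+3·0+6·2 = 24 | 4·6 = 24
Y: 4·3+4·2+3·4+6·0 = 32 | 4·8 = 32
gcd(4,4,3,6,4) = 1

Coefficients: [4, 4, 3, 6, 4]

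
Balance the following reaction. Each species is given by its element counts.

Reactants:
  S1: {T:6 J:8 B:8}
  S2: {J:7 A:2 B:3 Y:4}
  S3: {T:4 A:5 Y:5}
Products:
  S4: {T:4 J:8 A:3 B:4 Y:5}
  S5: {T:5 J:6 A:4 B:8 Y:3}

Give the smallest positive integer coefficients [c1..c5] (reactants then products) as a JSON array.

Coefficients: [3, 4, 3, 5, 2]

T: 3·6+4·0+3·4 = 30 | 5·4+2·5 = 30
J: 3·8+4·7+3·0 = 52 | 5·8+2·6 = 52
A: 3·0+4·2+3·5 = 23 | 5·3+2·4 = 23
B: 3·8+4·3+3·0 = 36 | 5·4+2·8 = 36
Y: 3·0+4·4+3·5 = 31 | 5·5+2·3 = 31
gcd(3,4,3,5,2) = 1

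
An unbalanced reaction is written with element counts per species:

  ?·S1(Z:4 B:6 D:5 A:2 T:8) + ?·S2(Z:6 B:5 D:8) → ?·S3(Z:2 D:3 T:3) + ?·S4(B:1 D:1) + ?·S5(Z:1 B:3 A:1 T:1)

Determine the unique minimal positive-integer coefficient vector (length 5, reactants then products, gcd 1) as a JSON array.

Z: 3·4+1·6 = 18 | 6·2+5·0+6·1 = 18
B: 3·6+1·5 = 23 | 6·0+5·1+6·3 = 23
D: 3·5+1·8 = 23 | 6·3+5·1+6·0 = 23
A: 3·2+1·0 = 6 | 6·0+5·0+6·1 = 6
T: 3·8+1·0 = 24 | 6·3+5·0+6·1 = 24
gcd(3,1,6,5,6) = 1

Coefficients: [3, 1, 6, 5, 6]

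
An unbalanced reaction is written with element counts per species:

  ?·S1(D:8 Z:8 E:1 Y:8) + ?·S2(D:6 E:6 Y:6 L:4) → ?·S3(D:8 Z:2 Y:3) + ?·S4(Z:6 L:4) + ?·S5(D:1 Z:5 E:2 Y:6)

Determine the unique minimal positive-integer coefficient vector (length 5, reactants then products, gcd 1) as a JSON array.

Coefficients: [6, 1, 6, 1, 6]

D: 6·8+1·6 = 54 | 6·8+1·0+6·1 = 54
Z: 6·8+1·0 = 48 | 6·2+1·6+6·5 = 48
E: 6·1+1·6 = 12 | 6·0+1·0+6·2 = 12
Y: 6·8+1·6 = 54 | 6·3+1·0+6·6 = 54
L: 6·0+1·4 = 4 | 6·0+1·4+6·0 = 4
gcd(6,1,6,1,6) = 1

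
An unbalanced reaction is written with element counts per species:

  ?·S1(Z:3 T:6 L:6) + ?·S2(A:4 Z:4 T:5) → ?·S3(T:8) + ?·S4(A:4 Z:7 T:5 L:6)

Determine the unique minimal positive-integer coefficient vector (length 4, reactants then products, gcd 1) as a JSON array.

A: 4·0+4·4 = 16 | 3·0+4·4 = 16
Z: 4·3+4·4 = 28 | 3·0+4·7 = 28
T: 4·6+4·5 = 44 | 3·8+4·5 = 44
L: 4·6+4·0 = 24 | 3·0+4·6 = 24
gcd(4,4,3,4) = 1

Coefficients: [4, 4, 3, 4]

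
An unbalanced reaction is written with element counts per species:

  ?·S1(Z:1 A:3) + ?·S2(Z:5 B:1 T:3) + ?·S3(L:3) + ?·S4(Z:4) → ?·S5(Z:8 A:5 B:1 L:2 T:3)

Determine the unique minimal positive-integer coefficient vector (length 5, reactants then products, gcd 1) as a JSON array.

Coefficients: [5, 3, 2, 1, 3]

Z: 5·1+3·5+2·0+1·4 = 24 | 3·8 = 24
A: 5·3+3·0+2·0+1·0 = 15 | 3·5 = 15
B: 5·0+3·1+2·0+1·0 = 3 | 3·1 = 3
L: 5·0+3·0+2·3+1·0 = 6 | 3·2 = 6
T: 5·0+3·3+2·0+1·0 = 9 | 3·3 = 9
gcd(5,3,2,1,3) = 1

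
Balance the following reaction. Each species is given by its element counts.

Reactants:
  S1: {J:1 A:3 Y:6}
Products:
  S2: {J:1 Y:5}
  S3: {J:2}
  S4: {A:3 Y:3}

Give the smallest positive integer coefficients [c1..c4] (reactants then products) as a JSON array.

Coefficients: [5, 3, 1, 5]

J: 5·1 = 5 | 3·1+1·2+5·0 = 5
A: 5·3 = 15 | 3·0+1·0+5·3 = 15
Y: 5·6 = 30 | 3·5+1·0+5·3 = 30
gcd(5,3,1,5) = 1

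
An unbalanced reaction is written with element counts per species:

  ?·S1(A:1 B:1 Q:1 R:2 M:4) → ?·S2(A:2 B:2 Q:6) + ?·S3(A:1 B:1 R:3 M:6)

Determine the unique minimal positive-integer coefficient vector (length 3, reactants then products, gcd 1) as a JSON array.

A: 6·1 = 6 | 1·2+4·1 = 6
B: 6·1 = 6 | 1·2+4·1 = 6
Q: 6·1 = 6 | 1·6+4·0 = 6
R: 6·2 = 12 | 1·0+4·3 = 12
M: 6·4 = 24 | 1·0+4·6 = 24
gcd(6,1,4) = 1

Coefficients: [6, 1, 4]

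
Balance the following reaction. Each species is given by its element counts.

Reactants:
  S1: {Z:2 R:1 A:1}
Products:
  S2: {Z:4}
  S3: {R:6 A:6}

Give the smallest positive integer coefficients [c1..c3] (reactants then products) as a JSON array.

Z: 6·2 = 12 | 3·4+1·0 = 12
R: 6·1 = 6 | 3·0+1·6 = 6
A: 6·1 = 6 | 3·0+1·6 = 6
gcd(6,3,1) = 1

Coefficients: [6, 3, 1]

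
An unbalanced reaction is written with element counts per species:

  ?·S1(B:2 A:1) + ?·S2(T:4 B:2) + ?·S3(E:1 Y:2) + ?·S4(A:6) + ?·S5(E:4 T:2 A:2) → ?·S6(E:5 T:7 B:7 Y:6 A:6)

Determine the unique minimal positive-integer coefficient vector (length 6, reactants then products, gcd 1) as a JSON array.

Coefficients: [4, 3, 6, 1, 1, 2]

E: 4·0+3·0+6·1+1·0+1·4 = 10 | 2·5 = 10
T: 4·0+3·4+6·0+1·0+1·2 = 14 | 2·7 = 14
B: 4·2+3·2+6·0+1·0+1·0 = 14 | 2·7 = 14
Y: 4·0+3·0+6·2+1·0+1·0 = 12 | 2·6 = 12
A: 4·1+3·0+6·0+1·6+1·2 = 12 | 2·6 = 12
gcd(4,3,6,1,1,2) = 1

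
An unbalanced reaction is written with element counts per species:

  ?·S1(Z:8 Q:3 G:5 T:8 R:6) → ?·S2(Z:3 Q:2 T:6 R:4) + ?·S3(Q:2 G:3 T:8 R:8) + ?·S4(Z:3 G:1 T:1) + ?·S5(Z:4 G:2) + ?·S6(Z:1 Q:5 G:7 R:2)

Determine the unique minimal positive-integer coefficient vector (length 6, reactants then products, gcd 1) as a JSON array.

Z: 5·8 = 40 | 3·3+2·0+6·3+3·4+1·1 = 40
Q: 5·3 = 15 | 3·2+2·2+6·0+3·0+1·5 = 15
G: 5·5 = 25 | 3·0+2·3+6·1+3·2+1·7 = 25
T: 5·8 = 40 | 3·6+2·8+6·1+3·0+1·0 = 40
R: 5·6 = 30 | 3·4+2·8+6·0+3·0+1·2 = 30
gcd(5,3,2,6,3,1) = 1

Coefficients: [5, 3, 2, 6, 3, 1]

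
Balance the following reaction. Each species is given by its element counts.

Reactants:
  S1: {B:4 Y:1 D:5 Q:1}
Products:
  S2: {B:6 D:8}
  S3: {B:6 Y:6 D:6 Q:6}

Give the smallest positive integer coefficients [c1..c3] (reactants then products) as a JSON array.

Coefficients: [6, 3, 1]

B: 6·4 = 24 | 3·6+1·6 = 24
Y: 6·1 = 6 | 3·0+1·6 = 6
D: 6·5 = 30 | 3·8+1·6 = 30
Q: 6·1 = 6 | 3·0+1·6 = 6
gcd(6,3,1) = 1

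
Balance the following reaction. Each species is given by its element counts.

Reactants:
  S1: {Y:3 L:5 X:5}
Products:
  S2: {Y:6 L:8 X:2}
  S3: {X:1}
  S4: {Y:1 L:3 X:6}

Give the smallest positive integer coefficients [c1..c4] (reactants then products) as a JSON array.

Coefficients: [5, 2, 3, 3]

Y: 5·3 = 15 | 2·6+3·0+3·1 = 15
L: 5·5 = 25 | 2·8+3·0+3·3 = 25
X: 5·5 = 25 | 2·2+3·1+3·6 = 25
gcd(5,2,3,3) = 1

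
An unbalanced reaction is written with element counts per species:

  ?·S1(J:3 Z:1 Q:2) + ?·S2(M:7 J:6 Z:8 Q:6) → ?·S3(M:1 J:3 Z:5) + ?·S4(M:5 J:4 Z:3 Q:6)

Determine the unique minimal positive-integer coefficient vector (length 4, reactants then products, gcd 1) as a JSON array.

Coefficients: [3, 5, 5, 6]

M: 3·0+5·7 = 35 | 5·1+6·5 = 35
J: 3·3+5·6 = 39 | 5·3+6·4 = 39
Z: 3·1+5·8 = 43 | 5·5+6·3 = 43
Q: 3·2+5·6 = 36 | 5·0+6·6 = 36
gcd(3,5,5,6) = 1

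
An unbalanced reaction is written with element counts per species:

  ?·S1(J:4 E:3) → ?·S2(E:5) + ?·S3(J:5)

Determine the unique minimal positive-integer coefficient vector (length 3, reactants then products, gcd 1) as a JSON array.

J: 5·4 = 20 | 3·0+4·5 = 20
E: 5·3 = 15 | 3·5+4·0 = 15
gcd(5,3,4) = 1

Coefficients: [5, 3, 4]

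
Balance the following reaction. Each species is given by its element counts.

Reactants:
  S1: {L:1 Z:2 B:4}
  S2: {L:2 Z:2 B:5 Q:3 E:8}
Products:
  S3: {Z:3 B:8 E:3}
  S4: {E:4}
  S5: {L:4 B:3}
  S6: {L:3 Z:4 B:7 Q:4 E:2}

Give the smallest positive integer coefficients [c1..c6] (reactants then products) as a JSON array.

L: 5·1+4·2 = 13 | 2·0+5·0+1·4+3·3 = 13
Z: 5·2+4·2 = 18 | 2·3+5·0+1·0+3·4 = 18
B: 5·4+4·5 = 40 | 2·8+5·0+1·3+3·7 = 40
Q: 5·0+4·3 = 12 | 2·0+5·0+1·0+3·4 = 12
E: 5·0+4·8 = 32 | 2·3+5·4+1·0+3·2 = 32
gcd(5,4,2,5,1,3) = 1

Coefficients: [5, 4, 2, 5, 1, 3]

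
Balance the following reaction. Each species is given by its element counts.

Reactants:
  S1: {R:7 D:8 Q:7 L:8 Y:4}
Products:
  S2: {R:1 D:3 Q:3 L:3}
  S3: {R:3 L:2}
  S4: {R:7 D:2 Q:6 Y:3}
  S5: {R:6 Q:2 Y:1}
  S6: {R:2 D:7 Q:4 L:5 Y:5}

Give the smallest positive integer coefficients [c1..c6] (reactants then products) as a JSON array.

Coefficients: [6, 6, 5, 1, 1, 4]

R: 6·7 = 42 | 6·1+5·3+1·7+1·6+4·2 = 42
D: 6·8 = 48 | 6·3+5·0+1·2+1·0+4·7 = 48
Q: 6·7 = 42 | 6·3+5·0+1·6+1·2+4·4 = 42
L: 6·8 = 48 | 6·3+5·2+1·0+1·0+4·5 = 48
Y: 6·4 = 24 | 6·0+5·0+1·3+1·1+4·5 = 24
gcd(6,6,5,1,1,4) = 1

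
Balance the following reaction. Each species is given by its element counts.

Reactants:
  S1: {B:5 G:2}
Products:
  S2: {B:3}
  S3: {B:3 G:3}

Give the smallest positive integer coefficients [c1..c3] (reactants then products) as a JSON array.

Coefficients: [3, 3, 2]

B: 3·5 = 15 | 3·3+2·3 = 15
G: 3·2 = 6 | 3·0+2·3 = 6
gcd(3,3,2) = 1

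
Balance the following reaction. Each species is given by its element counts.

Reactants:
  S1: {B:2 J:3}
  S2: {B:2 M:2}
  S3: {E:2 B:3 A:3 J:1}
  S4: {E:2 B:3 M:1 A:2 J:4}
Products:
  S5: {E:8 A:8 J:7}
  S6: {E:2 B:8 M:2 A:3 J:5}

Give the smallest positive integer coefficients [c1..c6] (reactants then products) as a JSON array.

E: 5·0+4·0+6·2+4·2 = 20 | 1·8+6·2 = 20
B: 5·2+4·2+6·3+4·3 = 48 | 1·0+6·8 = 48
M: 5·0+4·2+6·0+4·1 = 12 | 1·0+6·2 = 12
A: 5·0+4·0+6·3+4·2 = 26 | 1·8+6·3 = 26
J: 5·3+4·0+6·1+4·4 = 37 | 1·7+6·5 = 37
gcd(5,4,6,4,1,6) = 1

Coefficients: [5, 4, 6, 4, 1, 6]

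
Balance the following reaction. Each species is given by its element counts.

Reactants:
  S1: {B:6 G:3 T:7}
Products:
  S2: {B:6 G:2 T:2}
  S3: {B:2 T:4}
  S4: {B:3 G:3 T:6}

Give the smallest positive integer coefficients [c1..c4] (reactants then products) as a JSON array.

B: 6·6 = 36 | 3·6+3·2+4·3 = 36
G: 6·3 = 18 | 3·2+3·0+4·3 = 18
T: 6·7 = 42 | 3·2+3·4+4·6 = 42
gcd(6,3,3,4) = 1

Coefficients: [6, 3, 3, 4]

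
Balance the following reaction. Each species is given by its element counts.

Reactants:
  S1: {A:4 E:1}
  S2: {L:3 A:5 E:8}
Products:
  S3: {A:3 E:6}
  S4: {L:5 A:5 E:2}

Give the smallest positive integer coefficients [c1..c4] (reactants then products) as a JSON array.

L: 2·0+5·3 = 15 | 6·0+3·5 = 15
A: 2·4+5·5 = 33 | 6·3+3·5 = 33
E: 2·1+5·8 = 42 | 6·6+3·2 = 42
gcd(2,5,6,3) = 1

Coefficients: [2, 5, 6, 3]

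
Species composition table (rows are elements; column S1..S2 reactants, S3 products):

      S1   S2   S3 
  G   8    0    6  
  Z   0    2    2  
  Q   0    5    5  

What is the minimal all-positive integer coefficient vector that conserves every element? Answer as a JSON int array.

Coefficients: [3, 4, 4]

G: 3·8+4·0 = 24 | 4·6 = 24
Z: 3·0+4·2 = 8 | 4·2 = 8
Q: 3·0+4·5 = 20 | 4·5 = 20
gcd(3,4,4) = 1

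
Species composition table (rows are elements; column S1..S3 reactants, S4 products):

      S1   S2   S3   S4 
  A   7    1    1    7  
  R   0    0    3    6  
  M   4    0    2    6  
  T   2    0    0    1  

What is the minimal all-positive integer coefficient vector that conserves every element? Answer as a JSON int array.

Coefficients: [1, 3, 4, 2]

A: 1·7+3·1+4·1 = 14 | 2·7 = 14
R: 1·0+3·0+4·3 = 12 | 2·6 = 12
M: 1·4+3·0+4·2 = 12 | 2·6 = 12
T: 1·2+3·0+4·0 = 2 | 2·1 = 2
gcd(1,3,4,2) = 1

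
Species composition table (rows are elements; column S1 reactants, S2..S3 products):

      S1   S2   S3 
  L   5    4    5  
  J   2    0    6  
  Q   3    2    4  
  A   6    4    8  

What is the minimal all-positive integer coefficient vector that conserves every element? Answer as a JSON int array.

Coefficients: [6, 5, 2]

L: 6·5 = 30 | 5·4+2·5 = 30
J: 6·2 = 12 | 5·0+2·6 = 12
Q: 6·3 = 18 | 5·2+2·4 = 18
A: 6·6 = 36 | 5·4+2·8 = 36
gcd(6,5,2) = 1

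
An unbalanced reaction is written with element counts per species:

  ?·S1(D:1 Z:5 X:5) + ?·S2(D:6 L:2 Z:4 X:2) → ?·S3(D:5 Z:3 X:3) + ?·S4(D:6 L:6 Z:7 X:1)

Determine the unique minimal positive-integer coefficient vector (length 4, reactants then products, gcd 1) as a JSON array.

D: 1·1+6·6 = 37 | 5·5+2·6 = 37
L: 1·0+6·2 = 12 | 5·0+2·6 = 12
Z: 1·5+6·4 = 29 | 5·3+2·7 = 29
X: 1·5+6·2 = 17 | 5·3+2·1 = 17
gcd(1,6,5,2) = 1

Coefficients: [1, 6, 5, 2]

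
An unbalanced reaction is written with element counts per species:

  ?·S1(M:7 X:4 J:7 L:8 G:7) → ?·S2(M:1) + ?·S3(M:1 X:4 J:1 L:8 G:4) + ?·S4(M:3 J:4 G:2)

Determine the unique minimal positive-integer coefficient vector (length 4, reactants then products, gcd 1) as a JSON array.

Coefficients: [2, 3, 2, 3]

M: 2·7 = 14 | 3·1+2·1+3·3 = 14
X: 2·4 = 8 | 3·0+2·4+3·0 = 8
J: 2·7 = 14 | 3·0+2·1+3·4 = 14
L: 2·8 = 16 | 3·0+2·8+3·0 = 16
G: 2·7 = 14 | 3·0+2·4+3·2 = 14
gcd(2,3,2,3) = 1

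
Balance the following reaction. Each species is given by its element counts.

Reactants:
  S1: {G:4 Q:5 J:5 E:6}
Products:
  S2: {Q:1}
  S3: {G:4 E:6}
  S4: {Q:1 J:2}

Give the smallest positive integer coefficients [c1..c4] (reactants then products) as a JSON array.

Coefficients: [2, 5, 2, 5]

G: 2·4 = 8 | 5·0+2·4+5·0 = 8
Q: 2·5 = 10 | 5·1+2·0+5·1 = 10
J: 2·5 = 10 | 5·0+2·0+5·2 = 10
E: 2·6 = 12 | 5·0+2·6+5·0 = 12
gcd(2,5,2,5) = 1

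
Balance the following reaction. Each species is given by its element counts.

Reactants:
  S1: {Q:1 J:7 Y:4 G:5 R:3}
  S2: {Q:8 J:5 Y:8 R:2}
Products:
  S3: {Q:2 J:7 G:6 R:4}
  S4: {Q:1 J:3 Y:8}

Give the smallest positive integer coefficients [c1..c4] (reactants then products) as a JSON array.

Q: 6·1+1·8 = 14 | 5·2+4·1 = 14
J: 6·7+1·5 = 47 | 5·7+4·3 = 47
Y: 6·4+1·8 = 32 | 5·0+4·8 = 32
G: 6·5+1·0 = 30 | 5·6+4·0 = 30
R: 6·3+1·2 = 20 | 5·4+4·0 = 20
gcd(6,1,5,4) = 1

Coefficients: [6, 1, 5, 4]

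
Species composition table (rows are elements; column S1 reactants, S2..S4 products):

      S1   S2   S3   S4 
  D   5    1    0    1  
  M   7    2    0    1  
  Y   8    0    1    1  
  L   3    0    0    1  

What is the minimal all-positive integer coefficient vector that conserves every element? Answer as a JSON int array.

D: 1·5 = 5 | 2·1+5·0+3·1 = 5
M: 1·7 = 7 | 2·2+5·0+3·1 = 7
Y: 1·8 = 8 | 2·0+5·1+3·1 = 8
L: 1·3 = 3 | 2·0+5·0+3·1 = 3
gcd(1,2,5,3) = 1

Coefficients: [1, 2, 5, 3]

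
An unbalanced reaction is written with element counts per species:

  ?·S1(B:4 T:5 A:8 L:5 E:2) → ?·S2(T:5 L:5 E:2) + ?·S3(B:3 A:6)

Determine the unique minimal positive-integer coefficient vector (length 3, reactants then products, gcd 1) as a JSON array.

B: 3·4 = 12 | 3·0+4·3 = 12
T: 3·5 = 15 | 3·5+4·0 = 15
A: 3·8 = 24 | 3·0+4·6 = 24
L: 3·5 = 15 | 3·5+4·0 = 15
E: 3·2 = 6 | 3·2+4·0 = 6
gcd(3,3,4) = 1

Coefficients: [3, 3, 4]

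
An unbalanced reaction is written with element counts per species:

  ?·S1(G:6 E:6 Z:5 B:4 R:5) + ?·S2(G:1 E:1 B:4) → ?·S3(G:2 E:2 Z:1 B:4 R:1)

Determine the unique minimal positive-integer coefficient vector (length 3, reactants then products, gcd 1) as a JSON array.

Coefficients: [1, 4, 5]

G: 1·6+4·1 = 10 | 5·2 = 10
E: 1·6+4·1 = 10 | 5·2 = 10
Z: 1·5+4·0 = 5 | 5·1 = 5
B: 1·4+4·4 = 20 | 5·4 = 20
R: 1·5+4·0 = 5 | 5·1 = 5
gcd(1,4,5) = 1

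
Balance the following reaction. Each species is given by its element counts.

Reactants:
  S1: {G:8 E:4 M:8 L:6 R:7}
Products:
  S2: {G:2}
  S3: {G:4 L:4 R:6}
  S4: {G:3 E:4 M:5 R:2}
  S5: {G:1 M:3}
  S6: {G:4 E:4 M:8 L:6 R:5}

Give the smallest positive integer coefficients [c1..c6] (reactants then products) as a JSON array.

G: 6·8 = 48 | 6·2+3·4+2·3+2·1+4·4 = 48
E: 6·4 = 24 | 6·0+3·0+2·4+2·0+4·4 = 24
M: 6·8 = 48 | 6·0+3·0+2·5+2·3+4·8 = 48
L: 6·6 = 36 | 6·0+3·4+2·0+2·0+4·6 = 36
R: 6·7 = 42 | 6·0+3·6+2·2+2·0+4·5 = 42
gcd(6,6,3,2,2,4) = 1

Coefficients: [6, 6, 3, 2, 2, 4]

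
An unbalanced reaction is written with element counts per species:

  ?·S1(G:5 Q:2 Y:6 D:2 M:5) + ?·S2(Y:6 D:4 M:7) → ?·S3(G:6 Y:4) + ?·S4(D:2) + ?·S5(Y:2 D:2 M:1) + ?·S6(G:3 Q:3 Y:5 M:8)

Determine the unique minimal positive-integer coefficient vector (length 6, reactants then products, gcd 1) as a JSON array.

G: 6·5+1·0 = 30 | 3·6+3·0+5·0+4·3 = 30
Q: 6·2+1·0 = 12 | 3·0+3·0+5·0+4·3 = 12
Y: 6·6+1·6 = 42 | 3·4+3·0+5·2+4·5 = 42
D: 6·2+1·4 = 16 | 3·0+3·2+5·2+4·0 = 16
M: 6·5+1·7 = 37 | 3·0+3·0+5·1+4·8 = 37
gcd(6,1,3,3,5,4) = 1

Coefficients: [6, 1, 3, 3, 5, 4]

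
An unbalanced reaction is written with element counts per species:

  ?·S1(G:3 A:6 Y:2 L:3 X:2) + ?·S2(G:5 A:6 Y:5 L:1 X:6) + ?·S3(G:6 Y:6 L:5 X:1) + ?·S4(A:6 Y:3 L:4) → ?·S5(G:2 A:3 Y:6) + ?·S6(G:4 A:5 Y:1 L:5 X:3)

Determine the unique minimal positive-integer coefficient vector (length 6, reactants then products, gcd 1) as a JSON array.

G: 5·3+1·5+2·6+1·0 = 32 | 4·2+6·4 = 32
A: 5·6+1·6+2·0+1·6 = 42 | 4·3+6·5 = 42
Y: 5·2+1·5+2·6+1·3 = 30 | 4·6+6·1 = 30
L: 5·3+1·1+2·5+1·4 = 30 | 4·0+6·5 = 30
X: 5·2+1·6+2·1+1·0 = 18 | 4·0+6·3 = 18
gcd(5,1,2,1,4,6) = 1

Coefficients: [5, 1, 2, 1, 4, 6]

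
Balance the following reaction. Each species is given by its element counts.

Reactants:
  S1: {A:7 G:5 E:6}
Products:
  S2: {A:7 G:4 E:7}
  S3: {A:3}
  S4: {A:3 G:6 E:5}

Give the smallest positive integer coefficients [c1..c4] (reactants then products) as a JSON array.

A: 6·7 = 42 | 3·7+4·3+3·3 = 42
G: 6·5 = 30 | 3·4+4·0+3·6 = 30
E: 6·6 = 36 | 3·7+4·0+3·5 = 36
gcd(6,3,4,3) = 1

Coefficients: [6, 3, 4, 3]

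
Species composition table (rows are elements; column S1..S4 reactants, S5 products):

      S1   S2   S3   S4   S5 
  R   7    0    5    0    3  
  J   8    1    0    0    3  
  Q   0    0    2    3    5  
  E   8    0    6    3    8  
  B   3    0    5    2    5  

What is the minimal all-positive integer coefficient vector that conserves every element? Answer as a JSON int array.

Coefficients: [1, 4, 1, 6, 4]

R: 1·7+4·0+1·5+6·0 = 12 | 4·3 = 12
J: 1·8+4·1+1·0+6·0 = 12 | 4·3 = 12
Q: 1·0+4·0+1·2+6·3 = 20 | 4·5 = 20
E: 1·8+4·0+1·6+6·3 = 32 | 4·8 = 32
B: 1·3+4·0+1·5+6·2 = 20 | 4·5 = 20
gcd(1,4,1,6,4) = 1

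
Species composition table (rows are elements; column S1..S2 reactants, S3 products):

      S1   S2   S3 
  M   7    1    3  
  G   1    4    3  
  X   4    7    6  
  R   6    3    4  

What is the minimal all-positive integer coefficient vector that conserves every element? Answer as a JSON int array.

M: 1·7+2·1 = 9 | 3·3 = 9
G: 1·1+2·4 = 9 | 3·3 = 9
X: 1·4+2·7 = 18 | 3·6 = 18
R: 1·6+2·3 = 12 | 3·4 = 12
gcd(1,2,3) = 1

Coefficients: [1, 2, 3]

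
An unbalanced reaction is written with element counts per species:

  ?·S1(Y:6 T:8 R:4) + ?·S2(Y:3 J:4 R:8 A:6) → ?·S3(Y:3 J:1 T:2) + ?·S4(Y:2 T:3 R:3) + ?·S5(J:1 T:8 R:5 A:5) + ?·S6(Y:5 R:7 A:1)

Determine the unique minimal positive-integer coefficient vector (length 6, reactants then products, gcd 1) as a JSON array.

Y: 5·6+2·3 = 36 | 6·3+4·2+2·0+2·5 = 36
J: 5·0+2·4 = 8 | 6·1+4·0+2·1+2·0 = 8
T: 5·8+2·0 = 40 | 6·2+4·3+2·8+2·0 = 40
R: 5·4+2·8 = 36 | 6·0+4·3+2·5+2·7 = 36
A: 5·0+2·6 = 12 | 6·0+4·0+2·5+2·1 = 12
gcd(5,2,6,4,2,2) = 1

Coefficients: [5, 2, 6, 4, 2, 2]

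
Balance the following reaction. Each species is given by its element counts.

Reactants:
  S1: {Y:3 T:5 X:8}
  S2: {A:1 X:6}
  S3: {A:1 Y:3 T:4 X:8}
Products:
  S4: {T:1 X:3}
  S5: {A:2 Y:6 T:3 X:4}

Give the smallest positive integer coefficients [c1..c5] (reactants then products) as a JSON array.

Coefficients: [1, 1, 1, 6, 1]

A: 1·0+1·1+1·1 = 2 | 6·0+1·2 = 2
Y: 1·3+1·0+1·3 = 6 | 6·0+1·6 = 6
T: 1·5+1·0+1·4 = 9 | 6·1+1·3 = 9
X: 1·8+1·6+1·8 = 22 | 6·3+1·4 = 22
gcd(1,1,1,6,1) = 1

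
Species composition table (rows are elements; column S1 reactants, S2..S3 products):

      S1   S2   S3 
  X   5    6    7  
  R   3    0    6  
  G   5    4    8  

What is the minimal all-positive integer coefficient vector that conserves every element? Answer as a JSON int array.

Coefficients: [4, 1, 2]

X: 4·5 = 20 | 1·6+2·7 = 20
R: 4·3 = 12 | 1·0+2·6 = 12
G: 4·5 = 20 | 1·4+2·8 = 20
gcd(4,1,2) = 1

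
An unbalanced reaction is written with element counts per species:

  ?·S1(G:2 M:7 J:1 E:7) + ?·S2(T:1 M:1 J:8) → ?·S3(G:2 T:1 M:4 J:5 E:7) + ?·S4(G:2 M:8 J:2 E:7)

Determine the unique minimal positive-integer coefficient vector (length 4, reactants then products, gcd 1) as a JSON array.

Coefficients: [5, 1, 1, 4]

G: 5·2+1·0 = 10 | 1·2+4·2 = 10
T: 5·0+1·1 = 1 | 1·1+4·0 = 1
M: 5·7+1·1 = 36 | 1·4+4·8 = 36
J: 5·1+1·8 = 13 | 1·5+4·2 = 13
E: 5·7+1·0 = 35 | 1·7+4·7 = 35
gcd(5,1,1,4) = 1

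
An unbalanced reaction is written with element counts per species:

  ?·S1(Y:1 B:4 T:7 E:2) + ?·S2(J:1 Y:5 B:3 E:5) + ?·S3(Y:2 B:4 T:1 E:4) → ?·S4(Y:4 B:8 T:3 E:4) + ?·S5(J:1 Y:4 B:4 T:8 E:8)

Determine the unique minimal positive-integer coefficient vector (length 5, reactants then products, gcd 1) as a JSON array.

Coefficients: [6, 4, 5, 5, 4]

J: 6·0+4·1+5·0 = 4 | 5·0+4·1 = 4
Y: 6·1+4·5+5·2 = 36 | 5·4+4·4 = 36
B: 6·4+4·3+5·4 = 56 | 5·8+4·4 = 56
T: 6·7+4·0+5·1 = 47 | 5·3+4·8 = 47
E: 6·2+4·5+5·4 = 52 | 5·4+4·8 = 52
gcd(6,4,5,5,4) = 1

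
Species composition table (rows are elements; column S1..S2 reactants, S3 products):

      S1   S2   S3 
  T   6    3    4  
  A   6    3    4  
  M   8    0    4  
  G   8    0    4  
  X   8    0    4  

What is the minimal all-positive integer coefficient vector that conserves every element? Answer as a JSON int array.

T: 3·6+2·3 = 24 | 6·4 = 24
A: 3·6+2·3 = 24 | 6·4 = 24
M: 3·8+2·0 = 24 | 6·4 = 24
G: 3·8+2·0 = 24 | 6·4 = 24
X: 3·8+2·0 = 24 | 6·4 = 24
gcd(3,2,6) = 1

Coefficients: [3, 2, 6]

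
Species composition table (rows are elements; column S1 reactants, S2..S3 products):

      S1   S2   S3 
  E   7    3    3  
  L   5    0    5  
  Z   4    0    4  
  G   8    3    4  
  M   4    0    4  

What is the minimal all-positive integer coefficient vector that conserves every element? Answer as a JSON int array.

E: 3·7 = 21 | 4·3+3·3 = 21
L: 3·5 = 15 | 4·0+3·5 = 15
Z: 3·4 = 12 | 4·0+3·4 = 12
G: 3·8 = 24 | 4·3+3·4 = 24
M: 3·4 = 12 | 4·0+3·4 = 12
gcd(3,4,3) = 1

Coefficients: [3, 4, 3]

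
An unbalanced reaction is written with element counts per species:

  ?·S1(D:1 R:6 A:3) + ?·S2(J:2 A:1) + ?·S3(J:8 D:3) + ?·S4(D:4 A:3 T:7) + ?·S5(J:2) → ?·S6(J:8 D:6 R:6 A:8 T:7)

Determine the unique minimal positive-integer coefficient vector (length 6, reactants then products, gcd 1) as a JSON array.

Coefficients: [3, 6, 1, 3, 2, 3]

J: 3·0+6·2+1·8+3·0+2·2 = 24 | 3·8 = 24
D: 3·1+6·0+1·3+3·4+2·0 = 18 | 3·6 = 18
R: 3·6+6·0+1·0+3·0+2·0 = 18 | 3·6 = 18
A: 3·3+6·1+1·0+3·3+2·0 = 24 | 3·8 = 24
T: 3·0+6·0+1·0+3·7+2·0 = 21 | 3·7 = 21
gcd(3,6,1,3,2,3) = 1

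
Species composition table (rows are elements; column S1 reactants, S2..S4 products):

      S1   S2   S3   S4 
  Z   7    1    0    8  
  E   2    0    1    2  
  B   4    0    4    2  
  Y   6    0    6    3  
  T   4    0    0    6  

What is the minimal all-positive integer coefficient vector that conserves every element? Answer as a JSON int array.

Coefficients: [3, 5, 2, 2]

Z: 3·7 = 21 | 5·1+2·0+2·8 = 21
E: 3·2 = 6 | 5·0+2·1+2·2 = 6
B: 3·4 = 12 | 5·0+2·4+2·2 = 12
Y: 3·6 = 18 | 5·0+2·6+2·3 = 18
T: 3·4 = 12 | 5·0+2·0+2·6 = 12
gcd(3,5,2,2) = 1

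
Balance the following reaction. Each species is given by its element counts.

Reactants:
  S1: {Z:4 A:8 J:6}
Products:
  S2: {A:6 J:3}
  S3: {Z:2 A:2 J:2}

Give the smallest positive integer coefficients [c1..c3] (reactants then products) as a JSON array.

Z: 3·4 = 12 | 2·0+6·2 = 12
A: 3·8 = 24 | 2·6+6·2 = 24
J: 3·6 = 18 | 2·3+6·2 = 18
gcd(3,2,6) = 1

Coefficients: [3, 2, 6]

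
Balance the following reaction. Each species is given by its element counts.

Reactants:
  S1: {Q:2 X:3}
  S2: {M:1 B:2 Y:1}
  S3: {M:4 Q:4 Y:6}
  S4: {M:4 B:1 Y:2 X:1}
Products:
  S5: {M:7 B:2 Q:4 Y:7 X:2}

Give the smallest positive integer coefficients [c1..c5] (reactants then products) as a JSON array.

Coefficients: [2, 3, 4, 4, 5]

M: 2·0+3·1+4·4+4·4 = 35 | 5·7 = 35
B: 2·0+3·2+4·0+4·1 = 10 | 5·2 = 10
Q: 2·2+3·0+4·4+4·0 = 20 | 5·4 = 20
Y: 2·0+3·1+4·6+4·2 = 35 | 5·7 = 35
X: 2·3+3·0+4·0+4·1 = 10 | 5·2 = 10
gcd(2,3,4,4,5) = 1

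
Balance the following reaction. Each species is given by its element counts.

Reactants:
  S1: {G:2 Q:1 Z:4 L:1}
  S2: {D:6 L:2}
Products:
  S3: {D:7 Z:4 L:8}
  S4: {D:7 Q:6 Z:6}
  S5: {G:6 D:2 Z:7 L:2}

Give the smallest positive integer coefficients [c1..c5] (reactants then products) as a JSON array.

G: 6·2+3·0 = 12 | 1·0+1·0+2·6 = 12
D: 6·0+3·6 = 18 | 1·7+1·7+2·2 = 18
Q: 6·1+3·0 = 6 | 1·0+1·6+2·0 = 6
Z: 6·4+3·0 = 24 | 1·4+1·6+2·7 = 24
L: 6·1+3·2 = 12 | 1·8+1·0+2·2 = 12
gcd(6,3,1,1,2) = 1

Coefficients: [6, 3, 1, 1, 2]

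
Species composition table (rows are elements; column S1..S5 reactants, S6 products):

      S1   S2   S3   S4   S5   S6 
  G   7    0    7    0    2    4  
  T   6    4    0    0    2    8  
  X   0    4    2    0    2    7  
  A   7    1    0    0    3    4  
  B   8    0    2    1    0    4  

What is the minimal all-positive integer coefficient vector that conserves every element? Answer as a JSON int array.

Coefficients: [1, 6, 1, 6, 1, 4]

G: 1·7+6·0+1·7+6·0+1·2 = 16 | 4·4 = 16
T: 1·6+6·4+1·0+6·0+1·2 = 32 | 4·8 = 32
X: 1·0+6·4+1·2+6·0+1·2 = 28 | 4·7 = 28
A: 1·7+6·1+1·0+6·0+1·3 = 16 | 4·4 = 16
B: 1·8+6·0+1·2+6·1+1·0 = 16 | 4·4 = 16
gcd(1,6,1,6,1,4) = 1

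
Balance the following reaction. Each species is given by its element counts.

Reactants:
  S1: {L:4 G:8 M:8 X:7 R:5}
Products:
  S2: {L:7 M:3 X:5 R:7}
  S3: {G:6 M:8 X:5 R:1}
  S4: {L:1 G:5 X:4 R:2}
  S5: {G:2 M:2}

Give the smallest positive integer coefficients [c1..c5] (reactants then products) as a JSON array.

L: 4·4 = 16 | 2·7+2·0+2·1+5·0 = 16
G: 4·8 = 32 | 2·0+2·6+2·5+5·2 = 32
M: 4·8 = 32 | 2·3+2·8+2·0+5·2 = 32
X: 4·7 = 28 | 2·5+2·5+2·4+5·0 = 28
R: 4·5 = 20 | 2·7+2·1+2·2+5·0 = 20
gcd(4,2,2,2,5) = 1

Coefficients: [4, 2, 2, 2, 5]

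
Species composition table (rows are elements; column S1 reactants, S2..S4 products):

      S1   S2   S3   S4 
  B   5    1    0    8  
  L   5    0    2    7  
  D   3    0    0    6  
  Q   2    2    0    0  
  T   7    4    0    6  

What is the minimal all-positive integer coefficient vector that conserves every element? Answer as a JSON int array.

B: 4·5 = 20 | 4·1+3·0+2·8 = 20
L: 4·5 = 20 | 4·0+3·2+2·7 = 20
D: 4·3 = 12 | 4·0+3·0+2·6 = 12
Q: 4·2 = 8 | 4·2+3·0+2·0 = 8
T: 4·7 = 28 | 4·4+3·0+2·6 = 28
gcd(4,4,3,2) = 1

Coefficients: [4, 4, 3, 2]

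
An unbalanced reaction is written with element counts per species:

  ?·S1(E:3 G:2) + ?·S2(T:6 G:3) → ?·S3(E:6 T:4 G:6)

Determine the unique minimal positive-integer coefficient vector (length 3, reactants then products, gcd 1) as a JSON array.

E: 6·3+2·0 = 18 | 3·6 = 18
T: 6·0+2·6 = 12 | 3·4 = 12
G: 6·2+2·3 = 18 | 3·6 = 18
gcd(6,2,3) = 1

Coefficients: [6, 2, 3]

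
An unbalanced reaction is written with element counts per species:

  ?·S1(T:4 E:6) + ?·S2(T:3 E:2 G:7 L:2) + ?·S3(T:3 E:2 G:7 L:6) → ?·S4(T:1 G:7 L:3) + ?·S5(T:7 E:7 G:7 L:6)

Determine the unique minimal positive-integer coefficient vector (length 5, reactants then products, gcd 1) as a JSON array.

T: 2·4+3·3+5·3 = 32 | 4·1+4·7 = 32
E: 2·6+3·2+5·2 = 28 | 4·0+4·7 = 28
G: 2·0+3·7+5·7 = 56 | 4·7+4·7 = 56
L: 2·0+3·2+5·6 = 36 | 4·3+4·6 = 36
gcd(2,3,5,4,4) = 1

Coefficients: [2, 3, 5, 4, 4]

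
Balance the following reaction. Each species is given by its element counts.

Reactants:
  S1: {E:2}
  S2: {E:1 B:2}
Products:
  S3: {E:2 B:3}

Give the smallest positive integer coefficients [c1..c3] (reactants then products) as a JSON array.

E: 1·2+6·1 = 8 | 4·2 = 8
B: 1·0+6·2 = 12 | 4·3 = 12
gcd(1,6,4) = 1

Coefficients: [1, 6, 4]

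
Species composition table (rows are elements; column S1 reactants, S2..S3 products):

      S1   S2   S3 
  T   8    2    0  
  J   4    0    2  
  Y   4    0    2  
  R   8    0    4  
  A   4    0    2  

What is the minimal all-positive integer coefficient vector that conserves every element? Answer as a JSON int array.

T: 1·8 = 8 | 4·2+2·0 = 8
J: 1·4 = 4 | 4·0+2·2 = 4
Y: 1·4 = 4 | 4·0+2·2 = 4
R: 1·8 = 8 | 4·0+2·4 = 8
A: 1·4 = 4 | 4·0+2·2 = 4
gcd(1,4,2) = 1

Coefficients: [1, 4, 2]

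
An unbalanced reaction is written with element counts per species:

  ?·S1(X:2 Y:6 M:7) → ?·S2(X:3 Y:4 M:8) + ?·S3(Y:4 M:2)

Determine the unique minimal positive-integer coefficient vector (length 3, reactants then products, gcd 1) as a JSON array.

X: 6·2 = 12 | 4·3+5·0 = 12
Y: 6·6 = 36 | 4·4+5·4 = 36
M: 6·7 = 42 | 4·8+5·2 = 42
gcd(6,4,5) = 1

Coefficients: [6, 4, 5]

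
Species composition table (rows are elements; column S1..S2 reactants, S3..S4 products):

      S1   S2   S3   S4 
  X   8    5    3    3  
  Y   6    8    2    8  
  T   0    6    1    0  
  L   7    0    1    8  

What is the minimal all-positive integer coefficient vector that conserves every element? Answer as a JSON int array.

X: 2·8+1·5 = 21 | 6·3+1·3 = 21
Y: 2·6+1·8 = 20 | 6·2+1·8 = 20
T: 2·0+1·6 = 6 | 6·1+1·0 = 6
L: 2·7+1·0 = 14 | 6·1+1·8 = 14
gcd(2,1,6,1) = 1

Coefficients: [2, 1, 6, 1]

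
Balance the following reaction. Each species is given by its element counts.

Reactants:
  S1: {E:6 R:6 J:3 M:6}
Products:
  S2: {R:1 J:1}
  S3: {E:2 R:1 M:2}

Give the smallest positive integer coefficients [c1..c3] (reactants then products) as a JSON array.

E: 1·6 = 6 | 3·0+3·2 = 6
R: 1·6 = 6 | 3·1+3·1 = 6
J: 1·3 = 3 | 3·1+3·0 = 3
M: 1·6 = 6 | 3·0+3·2 = 6
gcd(1,3,3) = 1

Coefficients: [1, 3, 3]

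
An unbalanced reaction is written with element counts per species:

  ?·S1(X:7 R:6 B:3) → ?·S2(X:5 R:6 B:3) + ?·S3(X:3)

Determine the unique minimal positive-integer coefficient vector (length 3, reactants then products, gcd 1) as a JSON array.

X: 3·7 = 21 | 3·5+2·3 = 21
R: 3·6 = 18 | 3·6+2·0 = 18
B: 3·3 = 9 | 3·3+2·0 = 9
gcd(3,3,2) = 1

Coefficients: [3, 3, 2]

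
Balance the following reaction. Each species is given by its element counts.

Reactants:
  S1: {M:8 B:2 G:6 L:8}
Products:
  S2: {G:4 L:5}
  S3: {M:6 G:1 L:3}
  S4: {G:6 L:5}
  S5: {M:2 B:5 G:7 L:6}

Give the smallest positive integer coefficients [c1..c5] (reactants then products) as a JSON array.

M: 5·8 = 40 | 1·0+6·6+1·0+2·2 = 40
B: 5·2 = 10 | 1·0+6·0+1·0+2·5 = 10
G: 5·6 = 30 | 1·4+6·1+1·6+2·7 = 30
L: 5·8 = 40 | 1·5+6·3+1·5+2·6 = 40
gcd(5,1,6,1,2) = 1

Coefficients: [5, 1, 6, 1, 2]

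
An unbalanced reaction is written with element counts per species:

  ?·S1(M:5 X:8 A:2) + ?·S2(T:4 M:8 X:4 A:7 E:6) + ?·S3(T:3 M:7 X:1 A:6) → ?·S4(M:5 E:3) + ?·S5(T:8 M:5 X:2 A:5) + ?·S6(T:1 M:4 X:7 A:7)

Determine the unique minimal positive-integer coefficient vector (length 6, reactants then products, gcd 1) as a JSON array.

Coefficients: [3, 3, 3, 6, 2, 5]

T: 3·0+3·4+3·3 = 21 | 6·0+2·8+5·1 = 21
M: 3·5+3·8+3·7 = 60 | 6·5+2·5+5·4 = 60
X: 3·8+3·4+3·1 = 39 | 6·0+2·2+5·7 = 39
A: 3·2+3·7+3·6 = 45 | 6·0+2·5+5·7 = 45
E: 3·0+3·6+3·0 = 18 | 6·3+2·0+5·0 = 18
gcd(3,3,3,6,2,5) = 1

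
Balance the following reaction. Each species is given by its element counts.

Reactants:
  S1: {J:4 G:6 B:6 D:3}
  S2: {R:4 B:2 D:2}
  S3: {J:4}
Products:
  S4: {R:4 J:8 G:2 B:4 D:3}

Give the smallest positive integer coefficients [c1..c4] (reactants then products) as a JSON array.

R: 1·0+3·4+5·0 = 12 | 3·4 = 12
J: 1·4+3·0+5·4 = 24 | 3·8 = 24
G: 1·6+3·0+5·0 = 6 | 3·2 = 6
B: 1·6+3·2+5·0 = 12 | 3·4 = 12
D: 1·3+3·2+5·0 = 9 | 3·3 = 9
gcd(1,3,5,3) = 1

Coefficients: [1, 3, 5, 3]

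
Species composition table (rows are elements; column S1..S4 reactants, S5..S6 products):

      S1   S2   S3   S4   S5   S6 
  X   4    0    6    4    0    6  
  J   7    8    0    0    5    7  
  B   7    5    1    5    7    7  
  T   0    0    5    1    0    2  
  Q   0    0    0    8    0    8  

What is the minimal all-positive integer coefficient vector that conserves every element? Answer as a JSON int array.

Coefficients: [1, 6, 1, 5, 4, 5]

X: 1·4+6·0+1·6+5·4 = 30 | 4·0+5·6 = 30
J: 1·7+6·8+1·0+5·0 = 55 | 4·5+5·7 = 55
B: 1·7+6·5+1·1+5·5 = 63 | 4·7+5·7 = 63
T: 1·0+6·0+1·5+5·1 = 10 | 4·0+5·2 = 10
Q: 1·0+6·0+1·0+5·8 = 40 | 4·0+5·8 = 40
gcd(1,6,1,5,4,5) = 1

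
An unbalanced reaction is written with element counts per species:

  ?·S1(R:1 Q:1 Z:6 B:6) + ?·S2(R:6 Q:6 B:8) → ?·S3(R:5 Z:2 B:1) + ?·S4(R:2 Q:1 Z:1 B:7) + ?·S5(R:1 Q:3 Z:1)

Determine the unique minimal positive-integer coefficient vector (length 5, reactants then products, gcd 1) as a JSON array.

R: 2·1+3·6 = 20 | 1·5+5·2+5·1 = 20
Q: 2·1+3·6 = 20 | 1·0+5·1+5·3 = 20
Z: 2·6+3·0 = 12 | 1·2+5·1+5·1 = 12
B: 2·6+3·8 = 36 | 1·1+5·7+5·0 = 36
gcd(2,3,1,5,5) = 1

Coefficients: [2, 3, 1, 5, 5]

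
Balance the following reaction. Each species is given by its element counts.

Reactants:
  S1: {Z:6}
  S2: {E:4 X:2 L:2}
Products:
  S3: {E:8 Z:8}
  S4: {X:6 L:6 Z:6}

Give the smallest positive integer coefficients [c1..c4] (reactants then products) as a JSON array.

E: 6·0+6·4 = 24 | 3·8+2·0 = 24
X: 6·0+6·2 = 12 | 3·0+2·6 = 12
L: 6·0+6·2 = 12 | 3·0+2·6 = 12
Z: 6·6+6·0 = 36 | 3·8+2·6 = 36
gcd(6,6,3,2) = 1

Coefficients: [6, 6, 3, 2]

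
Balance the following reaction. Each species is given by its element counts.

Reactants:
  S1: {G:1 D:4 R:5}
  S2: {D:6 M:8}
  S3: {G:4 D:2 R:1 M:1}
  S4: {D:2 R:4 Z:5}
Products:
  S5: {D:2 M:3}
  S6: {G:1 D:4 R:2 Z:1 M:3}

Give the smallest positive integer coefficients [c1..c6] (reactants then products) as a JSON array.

G: 1·1+4·0+1·4+1·0 = 5 | 6·0+5·1 = 5
D: 1·4+4·6+1·2+1·2 = 32 | 6·2+5·4 = 32
R: 1·5+4·0+1·1+1·4 = 10 | 6·0+5·2 = 10
Z: 1·0+4·0+1·0+1·5 = 5 | 6·0+5·1 = 5
M: 1·0+4·8+1·1+1·0 = 33 | 6·3+5·3 = 33
gcd(1,4,1,1,6,5) = 1

Coefficients: [1, 4, 1, 1, 6, 5]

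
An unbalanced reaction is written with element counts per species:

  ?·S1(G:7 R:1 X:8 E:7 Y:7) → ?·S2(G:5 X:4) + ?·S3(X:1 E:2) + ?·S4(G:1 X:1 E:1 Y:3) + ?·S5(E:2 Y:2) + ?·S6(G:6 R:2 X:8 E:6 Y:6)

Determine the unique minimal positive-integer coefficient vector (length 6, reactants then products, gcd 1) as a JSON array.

Coefficients: [6, 4, 4, 4, 6, 3]

G: 6·7 = 42 | 4·5+4·0+4·1+6·0+3·6 = 42
R: 6·1 = 6 | 4·0+4·0+4·0+6·0+3·2 = 6
X: 6·8 = 48 | 4·4+4·1+4·1+6·0+3·8 = 48
E: 6·7 = 42 | 4·0+4·2+4·1+6·2+3·6 = 42
Y: 6·7 = 42 | 4·0+4·0+4·3+6·2+3·6 = 42
gcd(6,4,4,4,6,3) = 1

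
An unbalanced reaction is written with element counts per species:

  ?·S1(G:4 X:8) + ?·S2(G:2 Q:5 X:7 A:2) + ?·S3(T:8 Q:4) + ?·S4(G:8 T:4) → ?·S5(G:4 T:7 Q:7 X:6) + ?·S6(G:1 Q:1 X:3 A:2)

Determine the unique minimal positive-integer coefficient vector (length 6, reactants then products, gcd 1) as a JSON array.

G: 1·4+4·2+3·0+1·8 = 20 | 4·4+4·1 = 20
T: 1·0+4·0+3·8+1·4 = 28 | 4·7+4·0 = 28
Q: 1·0+4·5+3·4+1·0 = 32 | 4·7+4·1 = 32
X: 1·8+4·7+3·0+1·0 = 36 | 4·6+4·3 = 36
A: 1·0+4·2+3·0+1·0 = 8 | 4·0+4·2 = 8
gcd(1,4,3,1,4,4) = 1

Coefficients: [1, 4, 3, 1, 4, 4]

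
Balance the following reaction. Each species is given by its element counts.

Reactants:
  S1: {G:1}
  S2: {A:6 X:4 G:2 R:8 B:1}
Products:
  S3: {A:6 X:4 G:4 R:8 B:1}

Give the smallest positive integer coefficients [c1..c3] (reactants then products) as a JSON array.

Coefficients: [2, 1, 1]

A: 2·0+1·6 = 6 | 1·6 = 6
X: 2·0+1·4 = 4 | 1·4 = 4
G: 2·1+1·2 = 4 | 1·4 = 4
R: 2·0+1·8 = 8 | 1·8 = 8
B: 2·0+1·1 = 1 | 1·1 = 1
gcd(2,1,1) = 1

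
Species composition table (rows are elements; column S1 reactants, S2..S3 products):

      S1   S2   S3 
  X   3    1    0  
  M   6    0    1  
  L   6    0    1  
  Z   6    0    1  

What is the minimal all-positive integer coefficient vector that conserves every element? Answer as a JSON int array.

X: 1·3 = 3 | 3·1+6·0 = 3
M: 1·6 = 6 | 3·0+6·1 = 6
L: 1·6 = 6 | 3·0+6·1 = 6
Z: 1·6 = 6 | 3·0+6·1 = 6
gcd(1,3,6) = 1

Coefficients: [1, 3, 6]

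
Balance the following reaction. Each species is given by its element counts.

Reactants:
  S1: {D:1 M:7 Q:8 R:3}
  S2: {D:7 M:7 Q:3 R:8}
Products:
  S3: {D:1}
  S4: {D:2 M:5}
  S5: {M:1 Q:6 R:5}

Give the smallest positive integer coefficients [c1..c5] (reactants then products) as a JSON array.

D: 3·1+2·7 = 17 | 5·1+6·2+5·0 = 17
M: 3·7+2·7 = 35 | 5·0+6·5+5·1 = 35
Q: 3·8+2·3 = 30 | 5·0+6·0+5·6 = 30
R: 3·3+2·8 = 25 | 5·0+6·0+5·5 = 25
gcd(3,2,5,6,5) = 1

Coefficients: [3, 2, 5, 6, 5]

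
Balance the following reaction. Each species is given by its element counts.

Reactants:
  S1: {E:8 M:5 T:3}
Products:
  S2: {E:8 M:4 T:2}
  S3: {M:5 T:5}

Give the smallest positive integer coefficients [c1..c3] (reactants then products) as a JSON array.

Coefficients: [5, 5, 1]

E: 5·8 = 40 | 5·8+1·0 = 40
M: 5·5 = 25 | 5·4+1·5 = 25
T: 5·3 = 15 | 5·2+1·5 = 15
gcd(5,5,1) = 1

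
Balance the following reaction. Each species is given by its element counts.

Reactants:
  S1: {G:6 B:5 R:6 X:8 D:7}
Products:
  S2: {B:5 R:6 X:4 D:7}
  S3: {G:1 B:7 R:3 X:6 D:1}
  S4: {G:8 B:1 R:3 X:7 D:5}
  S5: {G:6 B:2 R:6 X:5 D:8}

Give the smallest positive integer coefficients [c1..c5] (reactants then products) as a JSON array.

G: 5·6 = 30 | 1·0+2·1+2·8+2·6 = 30
B: 5·5 = 25 | 1·5+2·7+2·1+2·2 = 25
R: 5·6 = 30 | 1·6+2·3+2·3+2·6 = 30
X: 5·8 = 40 | 1·4+2·6+2·7+2·5 = 40
D: 5·7 = 35 | 1·7+2·1+2·5+2·8 = 35
gcd(5,1,2,2,2) = 1

Coefficients: [5, 1, 2, 2, 2]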